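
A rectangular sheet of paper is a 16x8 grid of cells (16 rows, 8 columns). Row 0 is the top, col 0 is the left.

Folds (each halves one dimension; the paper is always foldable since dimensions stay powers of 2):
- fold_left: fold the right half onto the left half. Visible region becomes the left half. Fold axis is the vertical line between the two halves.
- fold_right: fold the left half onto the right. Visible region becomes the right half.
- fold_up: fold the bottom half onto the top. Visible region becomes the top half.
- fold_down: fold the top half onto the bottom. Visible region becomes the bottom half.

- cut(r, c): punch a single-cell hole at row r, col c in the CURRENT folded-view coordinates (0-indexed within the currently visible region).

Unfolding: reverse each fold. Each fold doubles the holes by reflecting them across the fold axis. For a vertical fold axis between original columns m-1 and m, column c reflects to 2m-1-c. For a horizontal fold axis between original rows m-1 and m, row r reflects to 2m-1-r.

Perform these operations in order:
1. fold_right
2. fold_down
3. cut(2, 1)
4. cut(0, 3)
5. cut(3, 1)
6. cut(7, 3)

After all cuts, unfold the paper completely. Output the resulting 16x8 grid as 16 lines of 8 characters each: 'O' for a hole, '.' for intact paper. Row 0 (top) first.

Op 1 fold_right: fold axis v@4; visible region now rows[0,16) x cols[4,8) = 16x4
Op 2 fold_down: fold axis h@8; visible region now rows[8,16) x cols[4,8) = 8x4
Op 3 cut(2, 1): punch at orig (10,5); cuts so far [(10, 5)]; region rows[8,16) x cols[4,8) = 8x4
Op 4 cut(0, 3): punch at orig (8,7); cuts so far [(8, 7), (10, 5)]; region rows[8,16) x cols[4,8) = 8x4
Op 5 cut(3, 1): punch at orig (11,5); cuts so far [(8, 7), (10, 5), (11, 5)]; region rows[8,16) x cols[4,8) = 8x4
Op 6 cut(7, 3): punch at orig (15,7); cuts so far [(8, 7), (10, 5), (11, 5), (15, 7)]; region rows[8,16) x cols[4,8) = 8x4
Unfold 1 (reflect across h@8): 8 holes -> [(0, 7), (4, 5), (5, 5), (7, 7), (8, 7), (10, 5), (11, 5), (15, 7)]
Unfold 2 (reflect across v@4): 16 holes -> [(0, 0), (0, 7), (4, 2), (4, 5), (5, 2), (5, 5), (7, 0), (7, 7), (8, 0), (8, 7), (10, 2), (10, 5), (11, 2), (11, 5), (15, 0), (15, 7)]

Answer: O......O
........
........
........
..O..O..
..O..O..
........
O......O
O......O
........
..O..O..
..O..O..
........
........
........
O......O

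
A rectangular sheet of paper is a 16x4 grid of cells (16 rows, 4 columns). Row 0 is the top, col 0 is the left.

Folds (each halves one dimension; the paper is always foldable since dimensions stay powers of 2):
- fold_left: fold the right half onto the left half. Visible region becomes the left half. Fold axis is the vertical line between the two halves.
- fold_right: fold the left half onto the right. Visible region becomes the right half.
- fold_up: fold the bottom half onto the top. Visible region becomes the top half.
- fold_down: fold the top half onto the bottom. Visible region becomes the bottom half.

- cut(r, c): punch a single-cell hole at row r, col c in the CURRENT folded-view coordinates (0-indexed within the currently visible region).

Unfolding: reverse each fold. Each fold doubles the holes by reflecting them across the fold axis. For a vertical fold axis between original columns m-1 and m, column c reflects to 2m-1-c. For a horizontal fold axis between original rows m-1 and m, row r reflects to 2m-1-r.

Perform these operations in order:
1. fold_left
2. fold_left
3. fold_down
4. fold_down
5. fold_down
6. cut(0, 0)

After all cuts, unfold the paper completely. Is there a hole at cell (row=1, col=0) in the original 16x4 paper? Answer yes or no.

Op 1 fold_left: fold axis v@2; visible region now rows[0,16) x cols[0,2) = 16x2
Op 2 fold_left: fold axis v@1; visible region now rows[0,16) x cols[0,1) = 16x1
Op 3 fold_down: fold axis h@8; visible region now rows[8,16) x cols[0,1) = 8x1
Op 4 fold_down: fold axis h@12; visible region now rows[12,16) x cols[0,1) = 4x1
Op 5 fold_down: fold axis h@14; visible region now rows[14,16) x cols[0,1) = 2x1
Op 6 cut(0, 0): punch at orig (14,0); cuts so far [(14, 0)]; region rows[14,16) x cols[0,1) = 2x1
Unfold 1 (reflect across h@14): 2 holes -> [(13, 0), (14, 0)]
Unfold 2 (reflect across h@12): 4 holes -> [(9, 0), (10, 0), (13, 0), (14, 0)]
Unfold 3 (reflect across h@8): 8 holes -> [(1, 0), (2, 0), (5, 0), (6, 0), (9, 0), (10, 0), (13, 0), (14, 0)]
Unfold 4 (reflect across v@1): 16 holes -> [(1, 0), (1, 1), (2, 0), (2, 1), (5, 0), (5, 1), (6, 0), (6, 1), (9, 0), (9, 1), (10, 0), (10, 1), (13, 0), (13, 1), (14, 0), (14, 1)]
Unfold 5 (reflect across v@2): 32 holes -> [(1, 0), (1, 1), (1, 2), (1, 3), (2, 0), (2, 1), (2, 2), (2, 3), (5, 0), (5, 1), (5, 2), (5, 3), (6, 0), (6, 1), (6, 2), (6, 3), (9, 0), (9, 1), (9, 2), (9, 3), (10, 0), (10, 1), (10, 2), (10, 3), (13, 0), (13, 1), (13, 2), (13, 3), (14, 0), (14, 1), (14, 2), (14, 3)]
Holes: [(1, 0), (1, 1), (1, 2), (1, 3), (2, 0), (2, 1), (2, 2), (2, 3), (5, 0), (5, 1), (5, 2), (5, 3), (6, 0), (6, 1), (6, 2), (6, 3), (9, 0), (9, 1), (9, 2), (9, 3), (10, 0), (10, 1), (10, 2), (10, 3), (13, 0), (13, 1), (13, 2), (13, 3), (14, 0), (14, 1), (14, 2), (14, 3)]

Answer: yes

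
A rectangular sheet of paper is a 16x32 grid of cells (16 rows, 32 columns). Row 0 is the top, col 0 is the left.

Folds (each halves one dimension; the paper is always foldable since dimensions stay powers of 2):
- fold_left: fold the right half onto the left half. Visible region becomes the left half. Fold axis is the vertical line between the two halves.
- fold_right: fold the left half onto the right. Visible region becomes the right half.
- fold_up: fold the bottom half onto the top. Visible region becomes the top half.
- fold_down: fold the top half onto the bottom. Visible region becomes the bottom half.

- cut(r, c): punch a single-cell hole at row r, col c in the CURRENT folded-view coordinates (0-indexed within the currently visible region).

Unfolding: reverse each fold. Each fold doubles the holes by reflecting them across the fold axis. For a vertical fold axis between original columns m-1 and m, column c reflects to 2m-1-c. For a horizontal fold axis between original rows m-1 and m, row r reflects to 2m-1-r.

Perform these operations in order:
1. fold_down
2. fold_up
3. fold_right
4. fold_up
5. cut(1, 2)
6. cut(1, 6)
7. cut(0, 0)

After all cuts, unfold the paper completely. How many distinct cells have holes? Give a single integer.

Op 1 fold_down: fold axis h@8; visible region now rows[8,16) x cols[0,32) = 8x32
Op 2 fold_up: fold axis h@12; visible region now rows[8,12) x cols[0,32) = 4x32
Op 3 fold_right: fold axis v@16; visible region now rows[8,12) x cols[16,32) = 4x16
Op 4 fold_up: fold axis h@10; visible region now rows[8,10) x cols[16,32) = 2x16
Op 5 cut(1, 2): punch at orig (9,18); cuts so far [(9, 18)]; region rows[8,10) x cols[16,32) = 2x16
Op 6 cut(1, 6): punch at orig (9,22); cuts so far [(9, 18), (9, 22)]; region rows[8,10) x cols[16,32) = 2x16
Op 7 cut(0, 0): punch at orig (8,16); cuts so far [(8, 16), (9, 18), (9, 22)]; region rows[8,10) x cols[16,32) = 2x16
Unfold 1 (reflect across h@10): 6 holes -> [(8, 16), (9, 18), (9, 22), (10, 18), (10, 22), (11, 16)]
Unfold 2 (reflect across v@16): 12 holes -> [(8, 15), (8, 16), (9, 9), (9, 13), (9, 18), (9, 22), (10, 9), (10, 13), (10, 18), (10, 22), (11, 15), (11, 16)]
Unfold 3 (reflect across h@12): 24 holes -> [(8, 15), (8, 16), (9, 9), (9, 13), (9, 18), (9, 22), (10, 9), (10, 13), (10, 18), (10, 22), (11, 15), (11, 16), (12, 15), (12, 16), (13, 9), (13, 13), (13, 18), (13, 22), (14, 9), (14, 13), (14, 18), (14, 22), (15, 15), (15, 16)]
Unfold 4 (reflect across h@8): 48 holes -> [(0, 15), (0, 16), (1, 9), (1, 13), (1, 18), (1, 22), (2, 9), (2, 13), (2, 18), (2, 22), (3, 15), (3, 16), (4, 15), (4, 16), (5, 9), (5, 13), (5, 18), (5, 22), (6, 9), (6, 13), (6, 18), (6, 22), (7, 15), (7, 16), (8, 15), (8, 16), (9, 9), (9, 13), (9, 18), (9, 22), (10, 9), (10, 13), (10, 18), (10, 22), (11, 15), (11, 16), (12, 15), (12, 16), (13, 9), (13, 13), (13, 18), (13, 22), (14, 9), (14, 13), (14, 18), (14, 22), (15, 15), (15, 16)]

Answer: 48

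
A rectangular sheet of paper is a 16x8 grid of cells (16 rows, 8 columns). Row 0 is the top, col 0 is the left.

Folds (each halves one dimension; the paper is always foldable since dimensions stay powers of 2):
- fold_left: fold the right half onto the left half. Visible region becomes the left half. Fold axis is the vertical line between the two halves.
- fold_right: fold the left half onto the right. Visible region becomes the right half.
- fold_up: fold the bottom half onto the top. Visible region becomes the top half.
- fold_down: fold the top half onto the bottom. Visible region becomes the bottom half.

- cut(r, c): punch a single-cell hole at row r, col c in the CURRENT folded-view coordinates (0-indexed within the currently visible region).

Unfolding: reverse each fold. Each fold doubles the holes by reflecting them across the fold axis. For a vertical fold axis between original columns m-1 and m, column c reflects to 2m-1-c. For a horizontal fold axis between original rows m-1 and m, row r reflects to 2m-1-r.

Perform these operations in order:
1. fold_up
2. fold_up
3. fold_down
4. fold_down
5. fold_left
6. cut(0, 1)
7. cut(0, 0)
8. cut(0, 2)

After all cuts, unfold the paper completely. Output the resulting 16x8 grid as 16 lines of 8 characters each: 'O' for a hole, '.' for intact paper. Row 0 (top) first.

Answer: OOO..OOO
OOO..OOO
OOO..OOO
OOO..OOO
OOO..OOO
OOO..OOO
OOO..OOO
OOO..OOO
OOO..OOO
OOO..OOO
OOO..OOO
OOO..OOO
OOO..OOO
OOO..OOO
OOO..OOO
OOO..OOO

Derivation:
Op 1 fold_up: fold axis h@8; visible region now rows[0,8) x cols[0,8) = 8x8
Op 2 fold_up: fold axis h@4; visible region now rows[0,4) x cols[0,8) = 4x8
Op 3 fold_down: fold axis h@2; visible region now rows[2,4) x cols[0,8) = 2x8
Op 4 fold_down: fold axis h@3; visible region now rows[3,4) x cols[0,8) = 1x8
Op 5 fold_left: fold axis v@4; visible region now rows[3,4) x cols[0,4) = 1x4
Op 6 cut(0, 1): punch at orig (3,1); cuts so far [(3, 1)]; region rows[3,4) x cols[0,4) = 1x4
Op 7 cut(0, 0): punch at orig (3,0); cuts so far [(3, 0), (3, 1)]; region rows[3,4) x cols[0,4) = 1x4
Op 8 cut(0, 2): punch at orig (3,2); cuts so far [(3, 0), (3, 1), (3, 2)]; region rows[3,4) x cols[0,4) = 1x4
Unfold 1 (reflect across v@4): 6 holes -> [(3, 0), (3, 1), (3, 2), (3, 5), (3, 6), (3, 7)]
Unfold 2 (reflect across h@3): 12 holes -> [(2, 0), (2, 1), (2, 2), (2, 5), (2, 6), (2, 7), (3, 0), (3, 1), (3, 2), (3, 5), (3, 6), (3, 7)]
Unfold 3 (reflect across h@2): 24 holes -> [(0, 0), (0, 1), (0, 2), (0, 5), (0, 6), (0, 7), (1, 0), (1, 1), (1, 2), (1, 5), (1, 6), (1, 7), (2, 0), (2, 1), (2, 2), (2, 5), (2, 6), (2, 7), (3, 0), (3, 1), (3, 2), (3, 5), (3, 6), (3, 7)]
Unfold 4 (reflect across h@4): 48 holes -> [(0, 0), (0, 1), (0, 2), (0, 5), (0, 6), (0, 7), (1, 0), (1, 1), (1, 2), (1, 5), (1, 6), (1, 7), (2, 0), (2, 1), (2, 2), (2, 5), (2, 6), (2, 7), (3, 0), (3, 1), (3, 2), (3, 5), (3, 6), (3, 7), (4, 0), (4, 1), (4, 2), (4, 5), (4, 6), (4, 7), (5, 0), (5, 1), (5, 2), (5, 5), (5, 6), (5, 7), (6, 0), (6, 1), (6, 2), (6, 5), (6, 6), (6, 7), (7, 0), (7, 1), (7, 2), (7, 5), (7, 6), (7, 7)]
Unfold 5 (reflect across h@8): 96 holes -> [(0, 0), (0, 1), (0, 2), (0, 5), (0, 6), (0, 7), (1, 0), (1, 1), (1, 2), (1, 5), (1, 6), (1, 7), (2, 0), (2, 1), (2, 2), (2, 5), (2, 6), (2, 7), (3, 0), (3, 1), (3, 2), (3, 5), (3, 6), (3, 7), (4, 0), (4, 1), (4, 2), (4, 5), (4, 6), (4, 7), (5, 0), (5, 1), (5, 2), (5, 5), (5, 6), (5, 7), (6, 0), (6, 1), (6, 2), (6, 5), (6, 6), (6, 7), (7, 0), (7, 1), (7, 2), (7, 5), (7, 6), (7, 7), (8, 0), (8, 1), (8, 2), (8, 5), (8, 6), (8, 7), (9, 0), (9, 1), (9, 2), (9, 5), (9, 6), (9, 7), (10, 0), (10, 1), (10, 2), (10, 5), (10, 6), (10, 7), (11, 0), (11, 1), (11, 2), (11, 5), (11, 6), (11, 7), (12, 0), (12, 1), (12, 2), (12, 5), (12, 6), (12, 7), (13, 0), (13, 1), (13, 2), (13, 5), (13, 6), (13, 7), (14, 0), (14, 1), (14, 2), (14, 5), (14, 6), (14, 7), (15, 0), (15, 1), (15, 2), (15, 5), (15, 6), (15, 7)]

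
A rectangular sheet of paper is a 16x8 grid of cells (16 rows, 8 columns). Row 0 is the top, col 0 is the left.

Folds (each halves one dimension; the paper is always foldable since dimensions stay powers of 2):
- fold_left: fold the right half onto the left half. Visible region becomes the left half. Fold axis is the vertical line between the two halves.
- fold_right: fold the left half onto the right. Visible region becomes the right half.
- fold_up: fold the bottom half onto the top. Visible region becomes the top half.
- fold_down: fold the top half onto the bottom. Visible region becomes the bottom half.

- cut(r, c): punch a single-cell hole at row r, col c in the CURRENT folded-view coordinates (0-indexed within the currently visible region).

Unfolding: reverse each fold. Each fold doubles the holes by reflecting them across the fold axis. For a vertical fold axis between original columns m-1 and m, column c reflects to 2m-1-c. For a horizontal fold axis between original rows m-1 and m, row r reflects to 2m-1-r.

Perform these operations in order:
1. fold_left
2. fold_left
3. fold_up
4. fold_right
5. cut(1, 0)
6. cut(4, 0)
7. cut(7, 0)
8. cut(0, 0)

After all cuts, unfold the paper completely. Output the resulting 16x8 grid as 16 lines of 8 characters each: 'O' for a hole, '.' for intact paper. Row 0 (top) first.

Answer: OOOOOOOO
OOOOOOOO
........
........
OOOOOOOO
........
........
OOOOOOOO
OOOOOOOO
........
........
OOOOOOOO
........
........
OOOOOOOO
OOOOOOOO

Derivation:
Op 1 fold_left: fold axis v@4; visible region now rows[0,16) x cols[0,4) = 16x4
Op 2 fold_left: fold axis v@2; visible region now rows[0,16) x cols[0,2) = 16x2
Op 3 fold_up: fold axis h@8; visible region now rows[0,8) x cols[0,2) = 8x2
Op 4 fold_right: fold axis v@1; visible region now rows[0,8) x cols[1,2) = 8x1
Op 5 cut(1, 0): punch at orig (1,1); cuts so far [(1, 1)]; region rows[0,8) x cols[1,2) = 8x1
Op 6 cut(4, 0): punch at orig (4,1); cuts so far [(1, 1), (4, 1)]; region rows[0,8) x cols[1,2) = 8x1
Op 7 cut(7, 0): punch at orig (7,1); cuts so far [(1, 1), (4, 1), (7, 1)]; region rows[0,8) x cols[1,2) = 8x1
Op 8 cut(0, 0): punch at orig (0,1); cuts so far [(0, 1), (1, 1), (4, 1), (7, 1)]; region rows[0,8) x cols[1,2) = 8x1
Unfold 1 (reflect across v@1): 8 holes -> [(0, 0), (0, 1), (1, 0), (1, 1), (4, 0), (4, 1), (7, 0), (7, 1)]
Unfold 2 (reflect across h@8): 16 holes -> [(0, 0), (0, 1), (1, 0), (1, 1), (4, 0), (4, 1), (7, 0), (7, 1), (8, 0), (8, 1), (11, 0), (11, 1), (14, 0), (14, 1), (15, 0), (15, 1)]
Unfold 3 (reflect across v@2): 32 holes -> [(0, 0), (0, 1), (0, 2), (0, 3), (1, 0), (1, 1), (1, 2), (1, 3), (4, 0), (4, 1), (4, 2), (4, 3), (7, 0), (7, 1), (7, 2), (7, 3), (8, 0), (8, 1), (8, 2), (8, 3), (11, 0), (11, 1), (11, 2), (11, 3), (14, 0), (14, 1), (14, 2), (14, 3), (15, 0), (15, 1), (15, 2), (15, 3)]
Unfold 4 (reflect across v@4): 64 holes -> [(0, 0), (0, 1), (0, 2), (0, 3), (0, 4), (0, 5), (0, 6), (0, 7), (1, 0), (1, 1), (1, 2), (1, 3), (1, 4), (1, 5), (1, 6), (1, 7), (4, 0), (4, 1), (4, 2), (4, 3), (4, 4), (4, 5), (4, 6), (4, 7), (7, 0), (7, 1), (7, 2), (7, 3), (7, 4), (7, 5), (7, 6), (7, 7), (8, 0), (8, 1), (8, 2), (8, 3), (8, 4), (8, 5), (8, 6), (8, 7), (11, 0), (11, 1), (11, 2), (11, 3), (11, 4), (11, 5), (11, 6), (11, 7), (14, 0), (14, 1), (14, 2), (14, 3), (14, 4), (14, 5), (14, 6), (14, 7), (15, 0), (15, 1), (15, 2), (15, 3), (15, 4), (15, 5), (15, 6), (15, 7)]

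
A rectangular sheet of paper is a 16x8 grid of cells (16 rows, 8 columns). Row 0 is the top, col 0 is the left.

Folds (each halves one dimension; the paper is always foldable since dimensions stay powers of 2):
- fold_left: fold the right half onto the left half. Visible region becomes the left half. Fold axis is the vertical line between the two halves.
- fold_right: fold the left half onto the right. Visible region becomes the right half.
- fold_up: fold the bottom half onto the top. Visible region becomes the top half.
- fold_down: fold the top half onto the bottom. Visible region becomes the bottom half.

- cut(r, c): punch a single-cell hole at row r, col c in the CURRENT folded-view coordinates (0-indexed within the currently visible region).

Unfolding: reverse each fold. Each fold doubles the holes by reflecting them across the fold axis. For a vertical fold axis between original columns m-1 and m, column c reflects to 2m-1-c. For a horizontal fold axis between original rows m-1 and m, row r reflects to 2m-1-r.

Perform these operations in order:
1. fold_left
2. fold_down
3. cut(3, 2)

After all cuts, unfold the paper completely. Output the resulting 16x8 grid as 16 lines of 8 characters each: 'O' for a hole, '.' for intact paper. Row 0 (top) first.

Op 1 fold_left: fold axis v@4; visible region now rows[0,16) x cols[0,4) = 16x4
Op 2 fold_down: fold axis h@8; visible region now rows[8,16) x cols[0,4) = 8x4
Op 3 cut(3, 2): punch at orig (11,2); cuts so far [(11, 2)]; region rows[8,16) x cols[0,4) = 8x4
Unfold 1 (reflect across h@8): 2 holes -> [(4, 2), (11, 2)]
Unfold 2 (reflect across v@4): 4 holes -> [(4, 2), (4, 5), (11, 2), (11, 5)]

Answer: ........
........
........
........
..O..O..
........
........
........
........
........
........
..O..O..
........
........
........
........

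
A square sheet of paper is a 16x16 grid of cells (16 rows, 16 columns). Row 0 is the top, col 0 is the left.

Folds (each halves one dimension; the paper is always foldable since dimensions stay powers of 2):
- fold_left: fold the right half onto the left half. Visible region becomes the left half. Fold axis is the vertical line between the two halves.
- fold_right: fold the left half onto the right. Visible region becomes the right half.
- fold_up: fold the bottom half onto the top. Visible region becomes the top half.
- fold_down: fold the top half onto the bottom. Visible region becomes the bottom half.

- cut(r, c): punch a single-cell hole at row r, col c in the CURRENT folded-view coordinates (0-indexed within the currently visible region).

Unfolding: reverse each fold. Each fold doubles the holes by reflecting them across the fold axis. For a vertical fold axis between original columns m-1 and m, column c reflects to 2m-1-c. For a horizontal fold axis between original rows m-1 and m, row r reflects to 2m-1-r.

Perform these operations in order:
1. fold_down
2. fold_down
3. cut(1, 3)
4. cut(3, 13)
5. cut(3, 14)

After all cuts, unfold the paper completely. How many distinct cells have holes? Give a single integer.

Answer: 12

Derivation:
Op 1 fold_down: fold axis h@8; visible region now rows[8,16) x cols[0,16) = 8x16
Op 2 fold_down: fold axis h@12; visible region now rows[12,16) x cols[0,16) = 4x16
Op 3 cut(1, 3): punch at orig (13,3); cuts so far [(13, 3)]; region rows[12,16) x cols[0,16) = 4x16
Op 4 cut(3, 13): punch at orig (15,13); cuts so far [(13, 3), (15, 13)]; region rows[12,16) x cols[0,16) = 4x16
Op 5 cut(3, 14): punch at orig (15,14); cuts so far [(13, 3), (15, 13), (15, 14)]; region rows[12,16) x cols[0,16) = 4x16
Unfold 1 (reflect across h@12): 6 holes -> [(8, 13), (8, 14), (10, 3), (13, 3), (15, 13), (15, 14)]
Unfold 2 (reflect across h@8): 12 holes -> [(0, 13), (0, 14), (2, 3), (5, 3), (7, 13), (7, 14), (8, 13), (8, 14), (10, 3), (13, 3), (15, 13), (15, 14)]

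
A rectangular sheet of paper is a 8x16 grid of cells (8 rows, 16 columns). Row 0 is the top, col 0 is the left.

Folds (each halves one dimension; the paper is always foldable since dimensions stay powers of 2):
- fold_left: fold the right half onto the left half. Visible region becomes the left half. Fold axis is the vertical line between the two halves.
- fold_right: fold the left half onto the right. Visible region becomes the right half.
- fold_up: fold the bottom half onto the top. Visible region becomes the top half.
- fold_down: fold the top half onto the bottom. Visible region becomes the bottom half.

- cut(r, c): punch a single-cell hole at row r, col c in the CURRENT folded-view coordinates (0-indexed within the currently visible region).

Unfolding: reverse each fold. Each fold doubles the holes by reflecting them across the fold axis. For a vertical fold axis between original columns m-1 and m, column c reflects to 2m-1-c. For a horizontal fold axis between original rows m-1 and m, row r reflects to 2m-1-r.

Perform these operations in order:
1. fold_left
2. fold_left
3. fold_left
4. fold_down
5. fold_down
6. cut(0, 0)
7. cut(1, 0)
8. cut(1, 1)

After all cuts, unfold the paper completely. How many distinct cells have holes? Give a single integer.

Answer: 96

Derivation:
Op 1 fold_left: fold axis v@8; visible region now rows[0,8) x cols[0,8) = 8x8
Op 2 fold_left: fold axis v@4; visible region now rows[0,8) x cols[0,4) = 8x4
Op 3 fold_left: fold axis v@2; visible region now rows[0,8) x cols[0,2) = 8x2
Op 4 fold_down: fold axis h@4; visible region now rows[4,8) x cols[0,2) = 4x2
Op 5 fold_down: fold axis h@6; visible region now rows[6,8) x cols[0,2) = 2x2
Op 6 cut(0, 0): punch at orig (6,0); cuts so far [(6, 0)]; region rows[6,8) x cols[0,2) = 2x2
Op 7 cut(1, 0): punch at orig (7,0); cuts so far [(6, 0), (7, 0)]; region rows[6,8) x cols[0,2) = 2x2
Op 8 cut(1, 1): punch at orig (7,1); cuts so far [(6, 0), (7, 0), (7, 1)]; region rows[6,8) x cols[0,2) = 2x2
Unfold 1 (reflect across h@6): 6 holes -> [(4, 0), (4, 1), (5, 0), (6, 0), (7, 0), (7, 1)]
Unfold 2 (reflect across h@4): 12 holes -> [(0, 0), (0, 1), (1, 0), (2, 0), (3, 0), (3, 1), (4, 0), (4, 1), (5, 0), (6, 0), (7, 0), (7, 1)]
Unfold 3 (reflect across v@2): 24 holes -> [(0, 0), (0, 1), (0, 2), (0, 3), (1, 0), (1, 3), (2, 0), (2, 3), (3, 0), (3, 1), (3, 2), (3, 3), (4, 0), (4, 1), (4, 2), (4, 3), (5, 0), (5, 3), (6, 0), (6, 3), (7, 0), (7, 1), (7, 2), (7, 3)]
Unfold 4 (reflect across v@4): 48 holes -> [(0, 0), (0, 1), (0, 2), (0, 3), (0, 4), (0, 5), (0, 6), (0, 7), (1, 0), (1, 3), (1, 4), (1, 7), (2, 0), (2, 3), (2, 4), (2, 7), (3, 0), (3, 1), (3, 2), (3, 3), (3, 4), (3, 5), (3, 6), (3, 7), (4, 0), (4, 1), (4, 2), (4, 3), (4, 4), (4, 5), (4, 6), (4, 7), (5, 0), (5, 3), (5, 4), (5, 7), (6, 0), (6, 3), (6, 4), (6, 7), (7, 0), (7, 1), (7, 2), (7, 3), (7, 4), (7, 5), (7, 6), (7, 7)]
Unfold 5 (reflect across v@8): 96 holes -> [(0, 0), (0, 1), (0, 2), (0, 3), (0, 4), (0, 5), (0, 6), (0, 7), (0, 8), (0, 9), (0, 10), (0, 11), (0, 12), (0, 13), (0, 14), (0, 15), (1, 0), (1, 3), (1, 4), (1, 7), (1, 8), (1, 11), (1, 12), (1, 15), (2, 0), (2, 3), (2, 4), (2, 7), (2, 8), (2, 11), (2, 12), (2, 15), (3, 0), (3, 1), (3, 2), (3, 3), (3, 4), (3, 5), (3, 6), (3, 7), (3, 8), (3, 9), (3, 10), (3, 11), (3, 12), (3, 13), (3, 14), (3, 15), (4, 0), (4, 1), (4, 2), (4, 3), (4, 4), (4, 5), (4, 6), (4, 7), (4, 8), (4, 9), (4, 10), (4, 11), (4, 12), (4, 13), (4, 14), (4, 15), (5, 0), (5, 3), (5, 4), (5, 7), (5, 8), (5, 11), (5, 12), (5, 15), (6, 0), (6, 3), (6, 4), (6, 7), (6, 8), (6, 11), (6, 12), (6, 15), (7, 0), (7, 1), (7, 2), (7, 3), (7, 4), (7, 5), (7, 6), (7, 7), (7, 8), (7, 9), (7, 10), (7, 11), (7, 12), (7, 13), (7, 14), (7, 15)]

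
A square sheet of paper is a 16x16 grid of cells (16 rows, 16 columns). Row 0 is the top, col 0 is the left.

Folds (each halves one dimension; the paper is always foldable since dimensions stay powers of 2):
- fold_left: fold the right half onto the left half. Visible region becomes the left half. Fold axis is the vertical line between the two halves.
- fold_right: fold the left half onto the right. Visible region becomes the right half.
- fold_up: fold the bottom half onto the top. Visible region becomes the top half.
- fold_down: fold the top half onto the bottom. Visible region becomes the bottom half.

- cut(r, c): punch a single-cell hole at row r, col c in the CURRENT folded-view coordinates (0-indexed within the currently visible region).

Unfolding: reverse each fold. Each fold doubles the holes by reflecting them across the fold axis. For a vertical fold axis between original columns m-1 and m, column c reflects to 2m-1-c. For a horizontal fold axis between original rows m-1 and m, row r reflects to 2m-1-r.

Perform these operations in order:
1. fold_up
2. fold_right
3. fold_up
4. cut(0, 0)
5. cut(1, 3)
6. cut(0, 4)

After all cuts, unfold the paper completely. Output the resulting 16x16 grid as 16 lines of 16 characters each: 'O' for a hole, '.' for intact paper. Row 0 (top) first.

Answer: ...O...OO...O...
....O......O....
................
................
................
................
....O......O....
...O...OO...O...
...O...OO...O...
....O......O....
................
................
................
................
....O......O....
...O...OO...O...

Derivation:
Op 1 fold_up: fold axis h@8; visible region now rows[0,8) x cols[0,16) = 8x16
Op 2 fold_right: fold axis v@8; visible region now rows[0,8) x cols[8,16) = 8x8
Op 3 fold_up: fold axis h@4; visible region now rows[0,4) x cols[8,16) = 4x8
Op 4 cut(0, 0): punch at orig (0,8); cuts so far [(0, 8)]; region rows[0,4) x cols[8,16) = 4x8
Op 5 cut(1, 3): punch at orig (1,11); cuts so far [(0, 8), (1, 11)]; region rows[0,4) x cols[8,16) = 4x8
Op 6 cut(0, 4): punch at orig (0,12); cuts so far [(0, 8), (0, 12), (1, 11)]; region rows[0,4) x cols[8,16) = 4x8
Unfold 1 (reflect across h@4): 6 holes -> [(0, 8), (0, 12), (1, 11), (6, 11), (7, 8), (7, 12)]
Unfold 2 (reflect across v@8): 12 holes -> [(0, 3), (0, 7), (0, 8), (0, 12), (1, 4), (1, 11), (6, 4), (6, 11), (7, 3), (7, 7), (7, 8), (7, 12)]
Unfold 3 (reflect across h@8): 24 holes -> [(0, 3), (0, 7), (0, 8), (0, 12), (1, 4), (1, 11), (6, 4), (6, 11), (7, 3), (7, 7), (7, 8), (7, 12), (8, 3), (8, 7), (8, 8), (8, 12), (9, 4), (9, 11), (14, 4), (14, 11), (15, 3), (15, 7), (15, 8), (15, 12)]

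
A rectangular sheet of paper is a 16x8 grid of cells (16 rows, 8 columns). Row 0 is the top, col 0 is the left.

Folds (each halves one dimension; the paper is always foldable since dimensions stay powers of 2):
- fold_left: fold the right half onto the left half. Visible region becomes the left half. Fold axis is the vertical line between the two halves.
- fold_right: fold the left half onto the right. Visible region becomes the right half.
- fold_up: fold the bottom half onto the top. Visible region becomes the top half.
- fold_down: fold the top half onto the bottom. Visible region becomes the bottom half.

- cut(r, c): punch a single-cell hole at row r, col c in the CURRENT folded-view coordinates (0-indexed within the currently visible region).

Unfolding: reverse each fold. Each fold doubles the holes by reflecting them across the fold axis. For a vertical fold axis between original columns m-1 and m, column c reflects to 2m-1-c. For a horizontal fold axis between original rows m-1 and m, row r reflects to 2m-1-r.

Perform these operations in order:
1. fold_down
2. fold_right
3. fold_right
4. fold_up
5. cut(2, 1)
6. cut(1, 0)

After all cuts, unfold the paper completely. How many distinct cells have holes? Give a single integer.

Op 1 fold_down: fold axis h@8; visible region now rows[8,16) x cols[0,8) = 8x8
Op 2 fold_right: fold axis v@4; visible region now rows[8,16) x cols[4,8) = 8x4
Op 3 fold_right: fold axis v@6; visible region now rows[8,16) x cols[6,8) = 8x2
Op 4 fold_up: fold axis h@12; visible region now rows[8,12) x cols[6,8) = 4x2
Op 5 cut(2, 1): punch at orig (10,7); cuts so far [(10, 7)]; region rows[8,12) x cols[6,8) = 4x2
Op 6 cut(1, 0): punch at orig (9,6); cuts so far [(9, 6), (10, 7)]; region rows[8,12) x cols[6,8) = 4x2
Unfold 1 (reflect across h@12): 4 holes -> [(9, 6), (10, 7), (13, 7), (14, 6)]
Unfold 2 (reflect across v@6): 8 holes -> [(9, 5), (9, 6), (10, 4), (10, 7), (13, 4), (13, 7), (14, 5), (14, 6)]
Unfold 3 (reflect across v@4): 16 holes -> [(9, 1), (9, 2), (9, 5), (9, 6), (10, 0), (10, 3), (10, 4), (10, 7), (13, 0), (13, 3), (13, 4), (13, 7), (14, 1), (14, 2), (14, 5), (14, 6)]
Unfold 4 (reflect across h@8): 32 holes -> [(1, 1), (1, 2), (1, 5), (1, 6), (2, 0), (2, 3), (2, 4), (2, 7), (5, 0), (5, 3), (5, 4), (5, 7), (6, 1), (6, 2), (6, 5), (6, 6), (9, 1), (9, 2), (9, 5), (9, 6), (10, 0), (10, 3), (10, 4), (10, 7), (13, 0), (13, 3), (13, 4), (13, 7), (14, 1), (14, 2), (14, 5), (14, 6)]

Answer: 32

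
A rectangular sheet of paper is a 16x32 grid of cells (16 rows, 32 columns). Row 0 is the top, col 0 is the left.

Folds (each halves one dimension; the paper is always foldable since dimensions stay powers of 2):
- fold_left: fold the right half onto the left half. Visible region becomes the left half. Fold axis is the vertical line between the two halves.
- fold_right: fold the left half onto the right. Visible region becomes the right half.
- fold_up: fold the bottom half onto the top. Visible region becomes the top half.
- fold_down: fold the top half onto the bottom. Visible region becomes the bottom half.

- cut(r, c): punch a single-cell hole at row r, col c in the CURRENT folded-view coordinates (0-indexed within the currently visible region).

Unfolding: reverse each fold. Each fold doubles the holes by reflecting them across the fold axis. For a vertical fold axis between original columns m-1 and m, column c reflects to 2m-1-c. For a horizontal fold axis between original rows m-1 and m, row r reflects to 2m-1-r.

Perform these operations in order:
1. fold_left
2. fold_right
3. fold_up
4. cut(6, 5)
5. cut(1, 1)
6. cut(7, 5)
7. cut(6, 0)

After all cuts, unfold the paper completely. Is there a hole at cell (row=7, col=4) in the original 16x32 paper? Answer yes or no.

Answer: no

Derivation:
Op 1 fold_left: fold axis v@16; visible region now rows[0,16) x cols[0,16) = 16x16
Op 2 fold_right: fold axis v@8; visible region now rows[0,16) x cols[8,16) = 16x8
Op 3 fold_up: fold axis h@8; visible region now rows[0,8) x cols[8,16) = 8x8
Op 4 cut(6, 5): punch at orig (6,13); cuts so far [(6, 13)]; region rows[0,8) x cols[8,16) = 8x8
Op 5 cut(1, 1): punch at orig (1,9); cuts so far [(1, 9), (6, 13)]; region rows[0,8) x cols[8,16) = 8x8
Op 6 cut(7, 5): punch at orig (7,13); cuts so far [(1, 9), (6, 13), (7, 13)]; region rows[0,8) x cols[8,16) = 8x8
Op 7 cut(6, 0): punch at orig (6,8); cuts so far [(1, 9), (6, 8), (6, 13), (7, 13)]; region rows[0,8) x cols[8,16) = 8x8
Unfold 1 (reflect across h@8): 8 holes -> [(1, 9), (6, 8), (6, 13), (7, 13), (8, 13), (9, 8), (9, 13), (14, 9)]
Unfold 2 (reflect across v@8): 16 holes -> [(1, 6), (1, 9), (6, 2), (6, 7), (6, 8), (6, 13), (7, 2), (7, 13), (8, 2), (8, 13), (9, 2), (9, 7), (9, 8), (9, 13), (14, 6), (14, 9)]
Unfold 3 (reflect across v@16): 32 holes -> [(1, 6), (1, 9), (1, 22), (1, 25), (6, 2), (6, 7), (6, 8), (6, 13), (6, 18), (6, 23), (6, 24), (6, 29), (7, 2), (7, 13), (7, 18), (7, 29), (8, 2), (8, 13), (8, 18), (8, 29), (9, 2), (9, 7), (9, 8), (9, 13), (9, 18), (9, 23), (9, 24), (9, 29), (14, 6), (14, 9), (14, 22), (14, 25)]
Holes: [(1, 6), (1, 9), (1, 22), (1, 25), (6, 2), (6, 7), (6, 8), (6, 13), (6, 18), (6, 23), (6, 24), (6, 29), (7, 2), (7, 13), (7, 18), (7, 29), (8, 2), (8, 13), (8, 18), (8, 29), (9, 2), (9, 7), (9, 8), (9, 13), (9, 18), (9, 23), (9, 24), (9, 29), (14, 6), (14, 9), (14, 22), (14, 25)]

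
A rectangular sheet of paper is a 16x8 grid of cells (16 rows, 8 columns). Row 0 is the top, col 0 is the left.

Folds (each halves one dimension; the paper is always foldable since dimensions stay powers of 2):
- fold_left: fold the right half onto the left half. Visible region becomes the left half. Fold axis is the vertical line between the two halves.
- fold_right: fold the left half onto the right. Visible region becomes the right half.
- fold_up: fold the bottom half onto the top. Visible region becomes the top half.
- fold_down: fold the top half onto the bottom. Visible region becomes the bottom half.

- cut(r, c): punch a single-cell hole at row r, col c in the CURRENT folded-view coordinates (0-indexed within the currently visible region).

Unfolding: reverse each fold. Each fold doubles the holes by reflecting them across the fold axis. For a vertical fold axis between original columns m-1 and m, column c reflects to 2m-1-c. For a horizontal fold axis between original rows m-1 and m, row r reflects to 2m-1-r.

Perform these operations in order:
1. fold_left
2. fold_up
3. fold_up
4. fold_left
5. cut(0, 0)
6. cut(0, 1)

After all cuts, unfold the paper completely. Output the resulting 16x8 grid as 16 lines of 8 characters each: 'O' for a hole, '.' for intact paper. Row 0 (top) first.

Op 1 fold_left: fold axis v@4; visible region now rows[0,16) x cols[0,4) = 16x4
Op 2 fold_up: fold axis h@8; visible region now rows[0,8) x cols[0,4) = 8x4
Op 3 fold_up: fold axis h@4; visible region now rows[0,4) x cols[0,4) = 4x4
Op 4 fold_left: fold axis v@2; visible region now rows[0,4) x cols[0,2) = 4x2
Op 5 cut(0, 0): punch at orig (0,0); cuts so far [(0, 0)]; region rows[0,4) x cols[0,2) = 4x2
Op 6 cut(0, 1): punch at orig (0,1); cuts so far [(0, 0), (0, 1)]; region rows[0,4) x cols[0,2) = 4x2
Unfold 1 (reflect across v@2): 4 holes -> [(0, 0), (0, 1), (0, 2), (0, 3)]
Unfold 2 (reflect across h@4): 8 holes -> [(0, 0), (0, 1), (0, 2), (0, 3), (7, 0), (7, 1), (7, 2), (7, 3)]
Unfold 3 (reflect across h@8): 16 holes -> [(0, 0), (0, 1), (0, 2), (0, 3), (7, 0), (7, 1), (7, 2), (7, 3), (8, 0), (8, 1), (8, 2), (8, 3), (15, 0), (15, 1), (15, 2), (15, 3)]
Unfold 4 (reflect across v@4): 32 holes -> [(0, 0), (0, 1), (0, 2), (0, 3), (0, 4), (0, 5), (0, 6), (0, 7), (7, 0), (7, 1), (7, 2), (7, 3), (7, 4), (7, 5), (7, 6), (7, 7), (8, 0), (8, 1), (8, 2), (8, 3), (8, 4), (8, 5), (8, 6), (8, 7), (15, 0), (15, 1), (15, 2), (15, 3), (15, 4), (15, 5), (15, 6), (15, 7)]

Answer: OOOOOOOO
........
........
........
........
........
........
OOOOOOOO
OOOOOOOO
........
........
........
........
........
........
OOOOOOOO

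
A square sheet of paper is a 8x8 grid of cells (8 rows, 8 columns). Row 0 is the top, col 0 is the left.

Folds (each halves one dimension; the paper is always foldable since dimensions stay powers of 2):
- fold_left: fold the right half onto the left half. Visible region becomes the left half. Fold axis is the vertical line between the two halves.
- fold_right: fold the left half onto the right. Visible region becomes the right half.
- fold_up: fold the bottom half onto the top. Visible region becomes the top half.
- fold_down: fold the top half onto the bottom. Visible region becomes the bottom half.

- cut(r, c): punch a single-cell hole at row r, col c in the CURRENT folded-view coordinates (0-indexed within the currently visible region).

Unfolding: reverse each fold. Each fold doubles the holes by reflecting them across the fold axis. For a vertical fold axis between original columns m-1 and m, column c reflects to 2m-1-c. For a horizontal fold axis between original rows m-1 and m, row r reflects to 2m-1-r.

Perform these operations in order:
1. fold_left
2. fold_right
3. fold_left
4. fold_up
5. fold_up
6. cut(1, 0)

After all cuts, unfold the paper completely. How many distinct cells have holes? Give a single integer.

Answer: 32

Derivation:
Op 1 fold_left: fold axis v@4; visible region now rows[0,8) x cols[0,4) = 8x4
Op 2 fold_right: fold axis v@2; visible region now rows[0,8) x cols[2,4) = 8x2
Op 3 fold_left: fold axis v@3; visible region now rows[0,8) x cols[2,3) = 8x1
Op 4 fold_up: fold axis h@4; visible region now rows[0,4) x cols[2,3) = 4x1
Op 5 fold_up: fold axis h@2; visible region now rows[0,2) x cols[2,3) = 2x1
Op 6 cut(1, 0): punch at orig (1,2); cuts so far [(1, 2)]; region rows[0,2) x cols[2,3) = 2x1
Unfold 1 (reflect across h@2): 2 holes -> [(1, 2), (2, 2)]
Unfold 2 (reflect across h@4): 4 holes -> [(1, 2), (2, 2), (5, 2), (6, 2)]
Unfold 3 (reflect across v@3): 8 holes -> [(1, 2), (1, 3), (2, 2), (2, 3), (5, 2), (5, 3), (6, 2), (6, 3)]
Unfold 4 (reflect across v@2): 16 holes -> [(1, 0), (1, 1), (1, 2), (1, 3), (2, 0), (2, 1), (2, 2), (2, 3), (5, 0), (5, 1), (5, 2), (5, 3), (6, 0), (6, 1), (6, 2), (6, 3)]
Unfold 5 (reflect across v@4): 32 holes -> [(1, 0), (1, 1), (1, 2), (1, 3), (1, 4), (1, 5), (1, 6), (1, 7), (2, 0), (2, 1), (2, 2), (2, 3), (2, 4), (2, 5), (2, 6), (2, 7), (5, 0), (5, 1), (5, 2), (5, 3), (5, 4), (5, 5), (5, 6), (5, 7), (6, 0), (6, 1), (6, 2), (6, 3), (6, 4), (6, 5), (6, 6), (6, 7)]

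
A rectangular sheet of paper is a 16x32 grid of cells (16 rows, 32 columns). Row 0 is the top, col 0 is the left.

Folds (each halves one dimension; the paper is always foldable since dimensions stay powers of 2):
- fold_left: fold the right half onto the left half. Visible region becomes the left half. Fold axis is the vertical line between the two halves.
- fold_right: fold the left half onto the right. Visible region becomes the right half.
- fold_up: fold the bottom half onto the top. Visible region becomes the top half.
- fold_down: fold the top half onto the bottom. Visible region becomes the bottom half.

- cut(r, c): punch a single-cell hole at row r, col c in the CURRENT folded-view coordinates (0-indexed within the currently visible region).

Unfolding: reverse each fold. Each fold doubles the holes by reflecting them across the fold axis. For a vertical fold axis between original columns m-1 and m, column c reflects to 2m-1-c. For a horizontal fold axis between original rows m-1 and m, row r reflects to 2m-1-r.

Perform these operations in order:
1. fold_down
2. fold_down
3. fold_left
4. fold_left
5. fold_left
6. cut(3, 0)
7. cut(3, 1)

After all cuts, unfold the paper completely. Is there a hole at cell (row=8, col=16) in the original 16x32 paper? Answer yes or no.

Answer: yes

Derivation:
Op 1 fold_down: fold axis h@8; visible region now rows[8,16) x cols[0,32) = 8x32
Op 2 fold_down: fold axis h@12; visible region now rows[12,16) x cols[0,32) = 4x32
Op 3 fold_left: fold axis v@16; visible region now rows[12,16) x cols[0,16) = 4x16
Op 4 fold_left: fold axis v@8; visible region now rows[12,16) x cols[0,8) = 4x8
Op 5 fold_left: fold axis v@4; visible region now rows[12,16) x cols[0,4) = 4x4
Op 6 cut(3, 0): punch at orig (15,0); cuts so far [(15, 0)]; region rows[12,16) x cols[0,4) = 4x4
Op 7 cut(3, 1): punch at orig (15,1); cuts so far [(15, 0), (15, 1)]; region rows[12,16) x cols[0,4) = 4x4
Unfold 1 (reflect across v@4): 4 holes -> [(15, 0), (15, 1), (15, 6), (15, 7)]
Unfold 2 (reflect across v@8): 8 holes -> [(15, 0), (15, 1), (15, 6), (15, 7), (15, 8), (15, 9), (15, 14), (15, 15)]
Unfold 3 (reflect across v@16): 16 holes -> [(15, 0), (15, 1), (15, 6), (15, 7), (15, 8), (15, 9), (15, 14), (15, 15), (15, 16), (15, 17), (15, 22), (15, 23), (15, 24), (15, 25), (15, 30), (15, 31)]
Unfold 4 (reflect across h@12): 32 holes -> [(8, 0), (8, 1), (8, 6), (8, 7), (8, 8), (8, 9), (8, 14), (8, 15), (8, 16), (8, 17), (8, 22), (8, 23), (8, 24), (8, 25), (8, 30), (8, 31), (15, 0), (15, 1), (15, 6), (15, 7), (15, 8), (15, 9), (15, 14), (15, 15), (15, 16), (15, 17), (15, 22), (15, 23), (15, 24), (15, 25), (15, 30), (15, 31)]
Unfold 5 (reflect across h@8): 64 holes -> [(0, 0), (0, 1), (0, 6), (0, 7), (0, 8), (0, 9), (0, 14), (0, 15), (0, 16), (0, 17), (0, 22), (0, 23), (0, 24), (0, 25), (0, 30), (0, 31), (7, 0), (7, 1), (7, 6), (7, 7), (7, 8), (7, 9), (7, 14), (7, 15), (7, 16), (7, 17), (7, 22), (7, 23), (7, 24), (7, 25), (7, 30), (7, 31), (8, 0), (8, 1), (8, 6), (8, 7), (8, 8), (8, 9), (8, 14), (8, 15), (8, 16), (8, 17), (8, 22), (8, 23), (8, 24), (8, 25), (8, 30), (8, 31), (15, 0), (15, 1), (15, 6), (15, 7), (15, 8), (15, 9), (15, 14), (15, 15), (15, 16), (15, 17), (15, 22), (15, 23), (15, 24), (15, 25), (15, 30), (15, 31)]
Holes: [(0, 0), (0, 1), (0, 6), (0, 7), (0, 8), (0, 9), (0, 14), (0, 15), (0, 16), (0, 17), (0, 22), (0, 23), (0, 24), (0, 25), (0, 30), (0, 31), (7, 0), (7, 1), (7, 6), (7, 7), (7, 8), (7, 9), (7, 14), (7, 15), (7, 16), (7, 17), (7, 22), (7, 23), (7, 24), (7, 25), (7, 30), (7, 31), (8, 0), (8, 1), (8, 6), (8, 7), (8, 8), (8, 9), (8, 14), (8, 15), (8, 16), (8, 17), (8, 22), (8, 23), (8, 24), (8, 25), (8, 30), (8, 31), (15, 0), (15, 1), (15, 6), (15, 7), (15, 8), (15, 9), (15, 14), (15, 15), (15, 16), (15, 17), (15, 22), (15, 23), (15, 24), (15, 25), (15, 30), (15, 31)]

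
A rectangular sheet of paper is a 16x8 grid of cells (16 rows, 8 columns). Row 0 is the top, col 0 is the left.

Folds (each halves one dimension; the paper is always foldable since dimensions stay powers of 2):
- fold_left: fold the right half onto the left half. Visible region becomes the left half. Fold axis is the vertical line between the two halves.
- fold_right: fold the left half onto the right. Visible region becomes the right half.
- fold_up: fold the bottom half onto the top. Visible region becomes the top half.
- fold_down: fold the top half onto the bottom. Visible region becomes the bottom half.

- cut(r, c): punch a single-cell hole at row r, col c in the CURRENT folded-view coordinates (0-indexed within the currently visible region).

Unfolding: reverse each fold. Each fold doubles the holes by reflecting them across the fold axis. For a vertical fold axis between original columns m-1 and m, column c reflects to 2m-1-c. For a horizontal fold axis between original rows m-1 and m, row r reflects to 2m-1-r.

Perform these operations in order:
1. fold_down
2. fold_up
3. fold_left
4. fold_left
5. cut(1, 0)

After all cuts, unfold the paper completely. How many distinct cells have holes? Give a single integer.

Op 1 fold_down: fold axis h@8; visible region now rows[8,16) x cols[0,8) = 8x8
Op 2 fold_up: fold axis h@12; visible region now rows[8,12) x cols[0,8) = 4x8
Op 3 fold_left: fold axis v@4; visible region now rows[8,12) x cols[0,4) = 4x4
Op 4 fold_left: fold axis v@2; visible region now rows[8,12) x cols[0,2) = 4x2
Op 5 cut(1, 0): punch at orig (9,0); cuts so far [(9, 0)]; region rows[8,12) x cols[0,2) = 4x2
Unfold 1 (reflect across v@2): 2 holes -> [(9, 0), (9, 3)]
Unfold 2 (reflect across v@4): 4 holes -> [(9, 0), (9, 3), (9, 4), (9, 7)]
Unfold 3 (reflect across h@12): 8 holes -> [(9, 0), (9, 3), (9, 4), (9, 7), (14, 0), (14, 3), (14, 4), (14, 7)]
Unfold 4 (reflect across h@8): 16 holes -> [(1, 0), (1, 3), (1, 4), (1, 7), (6, 0), (6, 3), (6, 4), (6, 7), (9, 0), (9, 3), (9, 4), (9, 7), (14, 0), (14, 3), (14, 4), (14, 7)]

Answer: 16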